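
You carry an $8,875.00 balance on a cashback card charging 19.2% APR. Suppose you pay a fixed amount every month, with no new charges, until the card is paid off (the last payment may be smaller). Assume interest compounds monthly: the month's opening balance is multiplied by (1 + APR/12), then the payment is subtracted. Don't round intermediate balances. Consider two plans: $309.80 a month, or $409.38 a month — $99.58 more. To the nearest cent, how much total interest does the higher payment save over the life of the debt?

$981.04

Monthly rate r = 19.2%/12 = 1.6% = 0.016.
At $309.80/mo: n = ⌈−ln(1 − rB₀/P)/ln(1+r)⌉ = 39 payments (last $195.10); total interest = total paid − $8,875.00 = $3,092.50.
At $409.38/mo: 27 payments (last $342.58); total interest $2,111.46.
Interest saved = $3,092.50 − $2,111.46 = $981.04.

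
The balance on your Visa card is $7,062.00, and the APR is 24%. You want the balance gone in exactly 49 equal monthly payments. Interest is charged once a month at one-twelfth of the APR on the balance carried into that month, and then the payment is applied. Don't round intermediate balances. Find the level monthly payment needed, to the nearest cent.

$227.42

Monthly rate r = 24%/12 = 2% = 0.02.
Level-payment amortization: P = B₀·r / (1 − (1+r)^(−n)) = 7062.00·0.02 / (1 − 1.02^(−49)).
Denominator 1 − (1+r)^(−49) = 0.62104156.
P = 141.24 / 0.62104156 ≈ 227.42.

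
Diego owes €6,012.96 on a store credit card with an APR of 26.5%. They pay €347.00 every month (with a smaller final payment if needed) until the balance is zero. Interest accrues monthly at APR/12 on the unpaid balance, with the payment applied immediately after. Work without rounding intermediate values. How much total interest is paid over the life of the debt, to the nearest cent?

€1,649.98

Monthly rate r = 26.5%/12 = 2.20833% = 0.0220833.
Payoff takes n = ⌈−ln(1 − rB₀/P)/ln(1+r)⌉ = ⌈22.083⌉ = 23 payments; the last is €28.94.
Total paid = 22·€347.00 + €28.94 = €7,662.94.
Total interest = total paid − principal = €7,662.94 − €6,012.96 = €1,649.98.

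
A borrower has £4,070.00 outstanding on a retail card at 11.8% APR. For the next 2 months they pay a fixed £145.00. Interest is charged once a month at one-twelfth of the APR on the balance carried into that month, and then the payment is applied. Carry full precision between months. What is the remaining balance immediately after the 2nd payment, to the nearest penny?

Monthly rate r = 11.8%/12 = 0.983333% = 0.00983333.
Each month: B ← B·(1+r) − £145.00.
Month 1: interest £40.02; balance after payment £3,965.02.
Month 2: interest £38.99; balance after payment £3,859.01.

£3,859.01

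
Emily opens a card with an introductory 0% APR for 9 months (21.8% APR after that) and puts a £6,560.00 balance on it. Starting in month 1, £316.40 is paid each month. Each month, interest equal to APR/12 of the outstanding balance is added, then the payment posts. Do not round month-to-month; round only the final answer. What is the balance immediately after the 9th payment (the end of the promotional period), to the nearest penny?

Promo months 1–9 at r₀ = 0%/12 = 0; months 10+ at r₁ = 21.8%/12 = 0.0181667.
After month 9 (no interest yet): B = £6,560.00 − 9·£316.40 = £3,712.40.

£3,712.40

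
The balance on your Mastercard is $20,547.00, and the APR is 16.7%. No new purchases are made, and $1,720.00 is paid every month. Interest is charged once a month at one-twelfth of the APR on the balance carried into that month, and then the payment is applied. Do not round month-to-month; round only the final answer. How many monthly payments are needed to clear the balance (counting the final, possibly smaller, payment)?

Monthly rate r = 16.7%/12 = 1.39167% = 0.0139167.
Recurrence: B ← B·(1+r) − $1,720.00.
Month 1: interest $285.95; balance after payment $19,112.95.
Month 2: interest $265.99; balance after payment $17,658.93.
Closed form: n = −ln(1 − rB₀/P)/ln(1+r) = −ln(0.83375)/ln(1.01392) ≈ 13.156, so the balance reaches zero during payment 14.

14 payments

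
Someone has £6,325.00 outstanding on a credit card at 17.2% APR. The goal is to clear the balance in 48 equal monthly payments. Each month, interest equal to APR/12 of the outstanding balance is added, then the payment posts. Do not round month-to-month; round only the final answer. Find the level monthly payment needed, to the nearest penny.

£183.16

Monthly rate r = 17.2%/12 = 1.43333% = 0.0143333.
Level-payment amortization: P = B₀·r / (1 − (1+r)^(−n)) = 6325.00·0.0143333 / (1 − 1.01433^(−48)).
Denominator 1 − (1+r)^(−48) = 0.494959143.
P = 90.6583 / 0.494959143 ≈ 183.16.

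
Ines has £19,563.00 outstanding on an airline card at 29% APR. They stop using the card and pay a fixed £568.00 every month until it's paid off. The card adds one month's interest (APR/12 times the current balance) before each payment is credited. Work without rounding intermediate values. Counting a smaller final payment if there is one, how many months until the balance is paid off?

Monthly rate r = 29%/12 = 2.41667% = 0.0241667.
Recurrence: B ← B·(1+r) − £568.00.
Month 1: interest £472.77; balance after payment £19,467.77.
Month 2: interest £470.47; balance after payment £19,370.24.
Closed form: n = −ln(1 − rB₀/P)/ln(1+r) = −ln(0.16765)/ln(1.02417) ≈ 74.787, so the balance reaches zero during payment 75.

75 months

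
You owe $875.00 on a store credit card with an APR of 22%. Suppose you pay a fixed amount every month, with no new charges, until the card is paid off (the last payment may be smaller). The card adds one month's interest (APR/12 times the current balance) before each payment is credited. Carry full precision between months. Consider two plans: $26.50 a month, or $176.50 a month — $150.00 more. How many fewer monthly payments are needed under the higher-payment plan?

46 fewer payments

Monthly rate r = 22%/12 = 1.83333% = 0.0183333.
At $26.50/mo: n = ⌈−ln(1 − rB₀/P)/ln(1+r)⌉ = 52 payments (last $4.72); total interest = total paid − $875.00 = $481.22.
At $176.50/mo: 6 payments (last $43.53); total interest $51.03.
Payments saved = 52 − 6 = 46.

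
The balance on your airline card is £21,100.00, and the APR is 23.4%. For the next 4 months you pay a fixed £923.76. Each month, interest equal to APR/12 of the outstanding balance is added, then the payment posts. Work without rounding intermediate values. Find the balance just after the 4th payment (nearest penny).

Monthly rate r = 23.4%/12 = 1.95% = 0.0195.
Each month: B ← B·(1+r) − £923.76.
Month 1: interest £411.45; balance after payment £20,587.69.
Month 2: interest £401.46; balance after payment £20,065.39.
Month 3: interest £391.28; balance after payment £19,532.91.
Month 4: interest £380.89; balance after payment £18,990.04.

£18,990.04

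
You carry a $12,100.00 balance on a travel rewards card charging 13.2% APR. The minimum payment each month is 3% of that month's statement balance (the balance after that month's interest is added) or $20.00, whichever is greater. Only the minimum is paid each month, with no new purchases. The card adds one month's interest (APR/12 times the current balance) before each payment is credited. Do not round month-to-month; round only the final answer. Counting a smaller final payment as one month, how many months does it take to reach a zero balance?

191 months

Monthly rate r = 13.2%/12 = 1.1% = 0.011.
While 3% of the post-interest balance exceeds $20.00, each month B ← (B·(1+r))·(1 − 0.03), i.e. B shrinks by the factor (1+r)·0.97 = 0.98067.
This holds for months 1–150. Entering month 151 the balance is $647.47; 3% of the post-interest balance is now below $20.00, so the flat $20.00 minimum applies from here.
From month 151 a fixed $20.00 at rate r clears $647.47 in 41 more payments. Total: 150 + 41 = 191 months.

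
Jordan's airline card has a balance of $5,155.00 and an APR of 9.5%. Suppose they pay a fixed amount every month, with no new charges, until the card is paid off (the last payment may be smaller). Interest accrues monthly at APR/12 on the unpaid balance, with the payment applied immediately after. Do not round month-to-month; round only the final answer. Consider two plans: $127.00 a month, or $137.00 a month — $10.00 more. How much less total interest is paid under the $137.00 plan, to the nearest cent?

$98.74

Monthly rate r = 9.5%/12 = 0.791667% = 0.00791667.
At $127.00/mo: n = ⌈−ln(1 − rB₀/P)/ln(1+r)⌉ = 50 payments (last $20.18); total interest = total paid − $5,155.00 = $1,088.18.
At $137.00/mo: 45 payments (last $116.44); total interest $989.44.
Interest saved = $1,088.18 − $989.44 = $98.74.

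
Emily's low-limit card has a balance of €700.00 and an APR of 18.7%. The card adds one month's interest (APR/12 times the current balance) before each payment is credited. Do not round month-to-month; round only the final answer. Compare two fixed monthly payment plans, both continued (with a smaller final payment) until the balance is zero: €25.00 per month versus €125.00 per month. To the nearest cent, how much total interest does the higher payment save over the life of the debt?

Monthly rate r = 18.7%/12 = 1.55833% = 0.0155833.
At €25.00/mo: n = ⌈−ln(1 − rB₀/P)/ln(1+r)⌉ = 38 payments (last €1.88); total interest = total paid − €700.00 = €226.88.
At €125.00/mo: 6 payments (last €113.22); total interest €38.22.
Interest saved = €226.88 − €38.22 = €188.66.

€188.66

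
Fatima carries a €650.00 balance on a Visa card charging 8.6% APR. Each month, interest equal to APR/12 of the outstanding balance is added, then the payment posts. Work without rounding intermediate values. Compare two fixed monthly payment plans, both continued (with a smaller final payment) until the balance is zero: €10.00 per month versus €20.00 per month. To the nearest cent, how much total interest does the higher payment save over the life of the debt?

€135.45

Monthly rate r = 8.6%/12 = 0.716667% = 0.00716667.
At €10.00/mo: n = ⌈−ln(1 − rB₀/P)/ln(1+r)⌉ = 88 payments (last €8.09); total interest = total paid − €650.00 = €228.09.
At €20.00/mo: 38 payments (last €2.64); total interest €92.64.
Interest saved = €228.09 − €92.64 = €135.45.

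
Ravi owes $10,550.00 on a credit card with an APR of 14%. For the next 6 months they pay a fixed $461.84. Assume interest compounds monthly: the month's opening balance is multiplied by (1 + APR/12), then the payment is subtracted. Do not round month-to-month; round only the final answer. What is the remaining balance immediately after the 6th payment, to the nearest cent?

$8,457.25

Monthly rate r = 14%/12 = 1.16667% = 0.0116667.
Each month: B ← B·(1+r) − $461.84.
Month 1: interest $123.08; balance after payment $10,211.24.
Month 2: interest $119.13; balance after payment $9,868.53.
Month 3: interest $115.13; balance after payment $9,521.83.
Month 4: interest $111.09; balance after payment $9,171.08.
Month 5: interest $107.00; balance after payment $8,816.23.
Month 6: interest $102.86; balance after payment $8,457.25.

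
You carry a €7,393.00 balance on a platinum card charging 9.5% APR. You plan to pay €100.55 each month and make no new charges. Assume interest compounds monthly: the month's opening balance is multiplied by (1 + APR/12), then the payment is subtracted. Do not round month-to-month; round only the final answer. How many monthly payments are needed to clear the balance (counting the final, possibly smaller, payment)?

111 payments

Monthly rate r = 9.5%/12 = 0.791667% = 0.00791667.
Recurrence: B ← B·(1+r) − €100.55.
Month 1: interest €58.53; balance after payment €7,350.98.
Month 2: interest €58.20; balance after payment €7,308.62.
Closed form: n = −ln(1 − rB₀/P)/ln(1+r) = −ln(0.41792)/ln(1.00792) ≈ 110.641, so the balance reaches zero during payment 111.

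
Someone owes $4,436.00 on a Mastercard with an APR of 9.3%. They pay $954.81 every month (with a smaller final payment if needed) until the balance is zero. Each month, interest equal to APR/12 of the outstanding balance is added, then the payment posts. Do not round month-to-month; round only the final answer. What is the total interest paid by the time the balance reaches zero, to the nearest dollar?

Monthly rate r = 9.3%/12 = 0.775% = 0.00775.
Payoff takes n = ⌈−ln(1 − rB₀/P)/ln(1+r)⌉ = ⌈4.750⌉ = 5 payments; the last is $716.77.
Total paid = 4·$954.81 + $716.77 = $4,536.01.
Total interest = total paid − principal = $4,536.01 − $4,436.00 = $100.01.

$100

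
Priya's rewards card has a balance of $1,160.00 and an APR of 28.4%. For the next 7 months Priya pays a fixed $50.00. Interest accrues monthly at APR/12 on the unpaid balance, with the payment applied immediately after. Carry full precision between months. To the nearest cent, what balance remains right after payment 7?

$990.52

Monthly rate r = 28.4%/12 = 2.36667% = 0.0236667.
Each month: B ← B·(1+r) − $50.00.
Month 1: interest $27.45; balance after payment $1,137.45.
Month 2: interest $26.92; balance after payment $1,114.37.
Month 3: interest $26.37; balance after payment $1,090.75.
Month 4: interest $25.81; balance after payment $1,066.56.
Month 5: interest $25.24; balance after payment $1,041.80.
Month 6: interest $24.66; balance after payment $1,016.46.
Month 7: interest $24.06; balance after payment $990.52.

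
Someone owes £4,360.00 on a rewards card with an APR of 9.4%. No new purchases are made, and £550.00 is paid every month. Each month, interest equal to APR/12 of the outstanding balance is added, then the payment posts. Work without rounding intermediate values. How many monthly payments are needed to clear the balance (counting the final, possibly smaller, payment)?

Monthly rate r = 9.4%/12 = 0.783333% = 0.00783333.
Recurrence: B ← B·(1+r) − £550.00.
Month 1: interest £34.15; balance after payment £3,844.15.
Month 2: interest £30.11; balance after payment £3,324.27.
Closed form: n = −ln(1 − rB₀/P)/ln(1+r) = −ln(0.9379)/ln(1.00783) ≈ 8.216, so the balance reaches zero during payment 9.

9 months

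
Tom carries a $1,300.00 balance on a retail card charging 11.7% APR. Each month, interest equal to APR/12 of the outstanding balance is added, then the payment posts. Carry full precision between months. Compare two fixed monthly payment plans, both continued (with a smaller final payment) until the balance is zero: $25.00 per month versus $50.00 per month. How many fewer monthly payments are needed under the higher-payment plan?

Monthly rate r = 11.7%/12 = 0.975% = 0.00975.
At $25.00/mo: n = ⌈−ln(1 − rB₀/P)/ln(1+r)⌉ = 73 payments (last $22.29); total interest = total paid − $1,300.00 = $522.29.
At $50.00/mo: 31 payments (last $6.61); total interest $206.61.
Payments saved = 73 − 31 = 42.

42 fewer payments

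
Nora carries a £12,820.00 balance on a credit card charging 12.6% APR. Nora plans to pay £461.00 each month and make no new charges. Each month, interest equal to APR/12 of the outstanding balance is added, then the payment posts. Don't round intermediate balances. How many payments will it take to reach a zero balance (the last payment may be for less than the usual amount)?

34 months

Monthly rate r = 12.6%/12 = 1.05% = 0.0105.
Recurrence: B ← B·(1+r) − £461.00.
Month 1: interest £134.61; balance after payment £12,493.61.
Month 2: interest £131.18; balance after payment £12,163.79.
Closed form: n = −ln(1 − rB₀/P)/ln(1+r) = −ln(0.708)/ln(1.0105) ≈ 33.059, so the balance reaches zero during payment 34.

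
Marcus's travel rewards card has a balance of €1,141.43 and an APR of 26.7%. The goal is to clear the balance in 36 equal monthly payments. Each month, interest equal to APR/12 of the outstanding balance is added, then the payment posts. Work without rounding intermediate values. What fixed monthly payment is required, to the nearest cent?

Monthly rate r = 26.7%/12 = 2.225% = 0.02225.
Level-payment amortization: P = B₀·r / (1 − (1+r)^(−n)) = 1141.43·0.02225 / (1 − 1.02225^(−36)).
Denominator 1 − (1+r)^(−36) = 0.54716112.
P = 25.3968 / 0.54716112 ≈ 46.42.

€46.42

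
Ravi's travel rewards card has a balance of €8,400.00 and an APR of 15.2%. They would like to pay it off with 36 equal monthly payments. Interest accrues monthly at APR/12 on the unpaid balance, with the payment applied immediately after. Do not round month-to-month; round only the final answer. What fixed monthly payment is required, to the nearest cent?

€292.01

Monthly rate r = 15.2%/12 = 1.26667% = 0.0126667.
Level-payment amortization: P = B₀·r / (1 − (1+r)^(−n)) = 8400.00·0.0126667 / (1 − 1.01267^(−36)).
Denominator 1 − (1+r)^(−36) = 0.364368419.
P = 106.4 / 0.364368419 ≈ 292.01.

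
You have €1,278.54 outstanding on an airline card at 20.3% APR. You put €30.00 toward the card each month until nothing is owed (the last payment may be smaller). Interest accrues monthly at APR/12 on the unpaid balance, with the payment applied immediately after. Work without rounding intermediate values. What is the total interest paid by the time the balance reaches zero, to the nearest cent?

€1,004.10

Monthly rate r = 20.3%/12 = 1.69167% = 0.0169167.
Payoff takes n = ⌈−ln(1 − rB₀/P)/ln(1+r)⌉ = ⌈76.087⌉ = 77 payments; the last is €2.64.
Total paid = 76·€30.00 + €2.64 = €2,282.64.
Total interest = total paid − principal = €2,282.64 − €1,278.54 = €1,004.10.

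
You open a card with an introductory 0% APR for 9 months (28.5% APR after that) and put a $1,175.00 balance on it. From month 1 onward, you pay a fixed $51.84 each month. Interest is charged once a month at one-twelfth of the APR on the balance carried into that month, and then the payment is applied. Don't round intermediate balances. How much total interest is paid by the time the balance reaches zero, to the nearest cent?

Promo months 1–9 at r₀ = 0%/12 = 0; months 10+ at r₁ = 28.5%/12 = 0.02375.
After month 9 (no interest yet): B = $1,175.00 − 9·$51.84 = $708.44.
Then at r₁ with $51.84/mo: n₂ = −ln(1 − r₁·B/P)/ln(1+r₁) ≈ 16.72 → 17 more payments.
Total paid = 25·$51.84 + $37.32 = $1,333.32; interest = $1,333.32 − $1,175.00 = $158.32.

$158.32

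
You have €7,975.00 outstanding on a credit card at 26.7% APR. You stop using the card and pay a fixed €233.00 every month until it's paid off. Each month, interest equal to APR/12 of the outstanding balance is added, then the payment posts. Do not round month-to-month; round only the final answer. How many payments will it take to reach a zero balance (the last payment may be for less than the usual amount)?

Monthly rate r = 26.7%/12 = 2.225% = 0.02225.
Recurrence: B ← B·(1+r) − €233.00.
Month 1: interest €177.44; balance after payment €7,919.44.
Month 2: interest €176.21; balance after payment €7,862.65.
Closed form: n = −ln(1 − rB₀/P)/ln(1+r) = −ln(0.23844)/ln(1.02225) ≈ 65.148, so the balance reaches zero during payment 66.

66 months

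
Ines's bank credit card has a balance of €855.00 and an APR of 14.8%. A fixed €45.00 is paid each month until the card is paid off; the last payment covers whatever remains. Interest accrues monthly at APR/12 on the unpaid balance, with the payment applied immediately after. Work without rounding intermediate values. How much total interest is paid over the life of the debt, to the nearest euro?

Monthly rate r = 14.8%/12 = 1.23333% = 0.0123333.
Payoff takes n = ⌈−ln(1 − rB₀/P)/ln(1+r)⌉ = ⌈21.783⌉ = 22 payments; the last is €35.26.
Total paid = 21·€45.00 + €35.26 = €980.26.
Total interest = total paid − principal = €980.26 − €855.00 = €125.26.

€125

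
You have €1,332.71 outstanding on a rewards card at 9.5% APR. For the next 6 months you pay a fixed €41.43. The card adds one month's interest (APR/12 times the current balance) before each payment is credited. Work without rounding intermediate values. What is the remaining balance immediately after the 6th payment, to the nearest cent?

€1,143.73

Monthly rate r = 9.5%/12 = 0.791667% = 0.00791667.
Each month: B ← B·(1+r) − €41.43.
Month 1: interest €10.55; balance after payment €1,301.83.
Month 2: interest €10.31; balance after payment €1,270.71.
Month 3: interest €10.06; balance after payment €1,239.34.
Month 4: interest €9.81; balance after payment €1,207.72.
Month 5: interest €9.56; balance after payment €1,175.85.
Month 6: interest €9.31; balance after payment €1,143.73.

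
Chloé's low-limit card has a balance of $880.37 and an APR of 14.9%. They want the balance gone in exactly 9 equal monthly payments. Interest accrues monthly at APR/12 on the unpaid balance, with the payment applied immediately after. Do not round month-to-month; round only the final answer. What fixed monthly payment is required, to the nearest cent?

Monthly rate r = 14.9%/12 = 1.24167% = 0.0124167.
Level-payment amortization: P = B₀·r / (1 − (1+r)^(−n)) = 880.37·0.0124167 / (1 − 1.01242^(−9)).
Denominator 1 − (1+r)^(−9) = 0.105116654.
P = 10.9313 / 0.105116654 ≈ 103.99.

$103.99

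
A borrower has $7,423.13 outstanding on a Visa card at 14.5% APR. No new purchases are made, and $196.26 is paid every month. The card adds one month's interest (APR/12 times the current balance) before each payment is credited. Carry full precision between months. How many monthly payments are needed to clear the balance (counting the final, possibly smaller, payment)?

51 months

Monthly rate r = 14.5%/12 = 1.20833% = 0.0120833.
Recurrence: B ← B·(1+r) − $196.26.
Month 1: interest $89.70; balance after payment $7,316.57.
Month 2: interest $88.41; balance after payment $7,208.71.
Closed form: n = −ln(1 − rB₀/P)/ln(1+r) = −ln(0.54297)/ln(1.01208) ≈ 50.845, so the balance reaches zero during payment 51.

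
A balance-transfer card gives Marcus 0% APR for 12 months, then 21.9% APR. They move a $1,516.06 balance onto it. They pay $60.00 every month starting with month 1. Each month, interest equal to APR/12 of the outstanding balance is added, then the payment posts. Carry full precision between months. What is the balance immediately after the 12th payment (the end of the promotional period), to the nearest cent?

Promo months 1–12 at r₀ = 0%/12 = 0; months 13+ at r₁ = 21.9%/12 = 0.01825.
After month 12 (no interest yet): B = $1,516.06 − 12·$60.00 = $796.06.

$796.06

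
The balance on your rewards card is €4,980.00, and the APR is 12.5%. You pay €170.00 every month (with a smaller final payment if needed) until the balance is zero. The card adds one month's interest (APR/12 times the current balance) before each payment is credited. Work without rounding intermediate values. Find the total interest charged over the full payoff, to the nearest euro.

Monthly rate r = 12.5%/12 = 1.04167% = 0.0104167.
Payoff takes n = ⌈−ln(1 − rB₀/P)/ln(1+r)⌉ = ⌈35.131⌉ = 36 payments; the last is €22.37.
Total paid = 35·€170.00 + €22.37 = €5,972.37.
Total interest = total paid − principal = €5,972.37 − €4,980.00 = €992.37.

€992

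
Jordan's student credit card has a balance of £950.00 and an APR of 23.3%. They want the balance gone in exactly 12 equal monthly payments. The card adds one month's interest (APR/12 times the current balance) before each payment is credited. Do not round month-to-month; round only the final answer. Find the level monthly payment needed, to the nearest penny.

Monthly rate r = 23.3%/12 = 1.94167% = 0.0194167.
Level-payment amortization: P = B₀·r / (1 − (1+r)^(−n)) = 950.00·0.0194167 / (1 − 1.01942^(−12)).
Denominator 1 − (1+r)^(−12) = 0.206075428.
P = 18.4458 / 0.206075428 ≈ 89.51.

£89.51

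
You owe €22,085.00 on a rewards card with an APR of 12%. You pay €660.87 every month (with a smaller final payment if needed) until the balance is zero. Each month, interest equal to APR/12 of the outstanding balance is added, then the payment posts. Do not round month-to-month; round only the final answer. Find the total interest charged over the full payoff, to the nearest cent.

Monthly rate r = 12%/12 = 1% = 0.01.
Payoff takes n = ⌈−ln(1 − rB₀/P)/ln(1+r)⌉ = ⌈40.877⌉ = 41 payments; the last is €579.76.
Total paid = 40·€660.87 + €579.76 = €27,014.56.
Total interest = total paid − principal = €27,014.56 − €22,085.00 = €4,929.56.

€4,929.56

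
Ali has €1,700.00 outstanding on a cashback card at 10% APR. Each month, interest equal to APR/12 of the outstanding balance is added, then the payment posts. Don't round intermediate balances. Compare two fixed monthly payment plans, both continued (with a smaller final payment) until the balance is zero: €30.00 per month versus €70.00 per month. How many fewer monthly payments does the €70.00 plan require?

Monthly rate r = 10%/12 = 0.833333% = 0.00833333.
At €30.00/mo: n = ⌈−ln(1 − rB₀/P)/ln(1+r)⌉ = 78 payments (last €0.26); total interest = total paid − €1,700.00 = €610.26.
At €70.00/mo: 28 payments (last €17.40); total interest €207.40.
Payments saved = 78 − 28 = 50.

50 fewer payments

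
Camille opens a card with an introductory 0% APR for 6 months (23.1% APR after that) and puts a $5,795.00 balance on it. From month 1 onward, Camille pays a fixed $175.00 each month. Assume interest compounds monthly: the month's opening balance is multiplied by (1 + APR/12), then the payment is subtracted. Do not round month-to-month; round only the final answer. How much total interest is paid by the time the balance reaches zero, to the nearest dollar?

$2,029

Promo months 1–6 at r₀ = 0%/12 = 0; months 7+ at r₁ = 23.1%/12 = 0.01925.
After month 6 (no interest yet): B = $5,795.00 − 6·$175.00 = $4,745.00.
Then at r₁ with $175.00/mo: n₂ = −ln(1 − r₁·B/P)/ln(1+r₁) ≈ 38.71 → 39 more payments.
Total paid = 44·$175.00 + $124.17 = $7,824.17; interest = $7,824.17 − $5,795.00 = $2,029.17.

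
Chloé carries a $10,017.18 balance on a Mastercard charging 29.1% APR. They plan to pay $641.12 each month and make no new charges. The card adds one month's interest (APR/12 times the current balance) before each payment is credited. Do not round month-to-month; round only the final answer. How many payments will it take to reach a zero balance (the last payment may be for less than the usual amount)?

20 payments

Monthly rate r = 29.1%/12 = 2.425% = 0.02425.
Recurrence: B ← B·(1+r) − $641.12.
Month 1: interest $242.92; balance after payment $9,618.98.
Month 2: interest $233.26; balance after payment $9,211.12.
Closed form: n = −ln(1 − rB₀/P)/ln(1+r) = −ln(0.62111)/ln(1.02425) ≈ 19.877, so the balance reaches zero during payment 20.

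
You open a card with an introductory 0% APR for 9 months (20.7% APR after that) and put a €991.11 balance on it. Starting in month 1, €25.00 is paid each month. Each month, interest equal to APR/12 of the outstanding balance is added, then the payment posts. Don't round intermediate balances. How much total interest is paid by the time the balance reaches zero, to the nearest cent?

Promo months 1–9 at r₀ = 0%/12 = 0; months 10+ at r₁ = 20.7%/12 = 0.01725.
After month 9 (no interest yet): B = €991.11 − 9·€25.00 = €766.11.
Then at r₁ with €25.00/mo: n₂ = −ln(1 − r₁·B/P)/ln(1+r₁) ≈ 43.97 → 44 more payments.
Total paid = 52·€25.00 + €24.35 = €1,324.35; interest = €1,324.35 − €991.11 = €333.24.

€333.24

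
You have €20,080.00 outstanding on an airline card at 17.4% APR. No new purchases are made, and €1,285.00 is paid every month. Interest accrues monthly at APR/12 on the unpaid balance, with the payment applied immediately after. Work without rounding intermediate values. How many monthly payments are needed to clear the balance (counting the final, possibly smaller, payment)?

18 months

Monthly rate r = 17.4%/12 = 1.45% = 0.0145.
Recurrence: B ← B·(1+r) − €1,285.00.
Month 1: interest €291.16; balance after payment €19,086.16.
Month 2: interest €276.75; balance after payment €18,077.91.
Closed form: n = −ln(1 − rB₀/P)/ln(1+r) = −ln(0.77342)/ln(1.0145) ≈ 17.848, so the balance reaches zero during payment 18.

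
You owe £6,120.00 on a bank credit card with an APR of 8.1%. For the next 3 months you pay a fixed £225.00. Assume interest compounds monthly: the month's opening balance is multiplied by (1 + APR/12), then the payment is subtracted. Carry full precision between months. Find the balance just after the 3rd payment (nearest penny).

£5,565.20

Monthly rate r = 8.1%/12 = 0.675% = 0.00675.
Each month: B ← B·(1+r) − £225.00.
Month 1: interest £41.31; balance after payment £5,936.31.
Month 2: interest £40.07; balance after payment £5,751.38.
Month 3: interest £38.82; balance after payment £5,565.20.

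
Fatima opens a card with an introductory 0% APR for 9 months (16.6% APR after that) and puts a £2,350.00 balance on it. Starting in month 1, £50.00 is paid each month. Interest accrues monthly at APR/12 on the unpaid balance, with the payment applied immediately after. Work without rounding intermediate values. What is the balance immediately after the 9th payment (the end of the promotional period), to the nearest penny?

Promo months 1–9 at r₀ = 0%/12 = 0; months 10+ at r₁ = 16.6%/12 = 0.0138333.
After month 9 (no interest yet): B = £2,350.00 − 9·£50.00 = £1,900.00.

£1,900.00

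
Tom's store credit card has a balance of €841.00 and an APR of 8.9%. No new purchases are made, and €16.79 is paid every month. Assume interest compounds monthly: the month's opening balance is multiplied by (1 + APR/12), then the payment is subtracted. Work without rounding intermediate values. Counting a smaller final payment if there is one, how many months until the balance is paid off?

Monthly rate r = 8.9%/12 = 0.741667% = 0.00741667.
Recurrence: B ← B·(1+r) − €16.79.
Month 1: interest €6.24; balance after payment €830.45.
Month 2: interest €6.16; balance after payment €819.82.
Closed form: n = −ln(1 − rB₀/P)/ln(1+r) = −ln(0.6285)/ln(1.00742) ≈ 62.849, so the balance reaches zero during payment 63.

63 payments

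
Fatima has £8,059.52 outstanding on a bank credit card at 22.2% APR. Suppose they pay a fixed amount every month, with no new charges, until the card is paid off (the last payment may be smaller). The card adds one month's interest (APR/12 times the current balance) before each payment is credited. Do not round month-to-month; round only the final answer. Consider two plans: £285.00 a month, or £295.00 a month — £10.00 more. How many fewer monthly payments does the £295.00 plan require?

2 fewer payments

Monthly rate r = 22.2%/12 = 1.85% = 0.0185.
At £285.00/mo: n = ⌈−ln(1 − rB₀/P)/ln(1+r)⌉ = 41 payments (last £114.74); total interest = total paid − £8,059.52 = £3,455.22.
At £295.00/mo: 39 payments (last £121.11); total interest £3,271.59.
Payments saved = 41 − 39 = 2.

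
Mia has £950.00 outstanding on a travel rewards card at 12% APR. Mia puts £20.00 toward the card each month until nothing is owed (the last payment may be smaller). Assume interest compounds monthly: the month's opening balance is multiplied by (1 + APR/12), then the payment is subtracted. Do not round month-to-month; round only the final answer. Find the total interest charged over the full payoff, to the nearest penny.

£345.17

Monthly rate r = 12%/12 = 1% = 0.01.
Payoff takes n = ⌈−ln(1 − rB₀/P)/ln(1+r)⌉ = ⌈64.757⌉ = 65 payments; the last is £15.17.
Total paid = 64·£20.00 + £15.17 = £1,295.17.
Total interest = total paid − principal = £1,295.17 − £950.00 = £345.17.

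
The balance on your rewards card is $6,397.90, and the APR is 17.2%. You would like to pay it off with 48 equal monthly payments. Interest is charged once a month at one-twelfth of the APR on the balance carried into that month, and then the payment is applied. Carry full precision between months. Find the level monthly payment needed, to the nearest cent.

$185.27

Monthly rate r = 17.2%/12 = 1.43333% = 0.0143333.
Level-payment amortization: P = B₀·r / (1 − (1+r)^(−n)) = 6397.90·0.0143333 / (1 − 1.01433^(−48)).
Denominator 1 − (1+r)^(−48) = 0.494959143.
P = 91.7032 / 0.494959143 ≈ 185.27.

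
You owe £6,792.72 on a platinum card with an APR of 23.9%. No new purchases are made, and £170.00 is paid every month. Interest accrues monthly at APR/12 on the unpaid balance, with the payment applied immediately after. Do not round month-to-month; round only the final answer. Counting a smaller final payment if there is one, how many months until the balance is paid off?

81 months

Monthly rate r = 23.9%/12 = 1.99167% = 0.0199167.
Recurrence: B ← B·(1+r) − £170.00.
Month 1: interest £135.29; balance after payment £6,758.01.
Month 2: interest £134.60; balance after payment £6,722.61.
Closed form: n = −ln(1 − rB₀/P)/ln(1+r) = −ln(0.20419)/ln(1.01992) ≈ 80.560, so the balance reaches zero during payment 81.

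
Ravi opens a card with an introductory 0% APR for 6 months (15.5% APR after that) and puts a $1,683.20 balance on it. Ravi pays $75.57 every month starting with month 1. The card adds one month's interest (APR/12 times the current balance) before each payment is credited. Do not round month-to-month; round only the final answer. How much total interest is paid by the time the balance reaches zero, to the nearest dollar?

$160

Promo months 1–6 at r₀ = 0%/12 = 0; months 7+ at r₁ = 15.5%/12 = 0.0129167.
After month 6 (no interest yet): B = $1,683.20 − 6·$75.57 = $1,229.78.
Then at r₁ with $75.57/mo: n₂ = −ln(1 − r₁·B/P)/ln(1+r₁) ≈ 18.39 → 19 more payments.
Total paid = 24·$75.57 + $29.33 = $1,843.01; interest = $1,843.01 − $1,683.20 = $159.81.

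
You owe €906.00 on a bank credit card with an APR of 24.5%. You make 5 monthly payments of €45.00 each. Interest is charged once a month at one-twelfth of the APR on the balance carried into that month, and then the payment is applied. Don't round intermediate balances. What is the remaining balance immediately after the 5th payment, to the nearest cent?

€767.96

Monthly rate r = 24.5%/12 = 2.04167% = 0.0204167.
Each month: B ← B·(1+r) − €45.00.
Month 1: interest €18.50; balance after payment €879.50.
Month 2: interest €17.96; balance after payment €852.45.
Month 3: interest €17.40; balance after payment €824.86.
Month 4: interest €16.84; balance after payment €796.70.
Month 5: interest €16.27; balance after payment €767.96.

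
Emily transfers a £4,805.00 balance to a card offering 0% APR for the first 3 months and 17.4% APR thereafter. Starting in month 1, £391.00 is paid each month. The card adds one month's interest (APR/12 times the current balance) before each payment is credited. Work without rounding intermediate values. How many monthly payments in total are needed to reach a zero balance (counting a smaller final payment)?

14 months

Promo months 1–3 at r₀ = 0%/12 = 0; months 4+ at r₁ = 17.4%/12 = 0.0145.
After month 3 (no interest yet): B = £4,805.00 − 3·£391.00 = £3,632.00.
Then at r₁ with £391.00/mo: n₂ = −ln(1 − r₁·B/P)/ln(1+r₁) ≈ 10.05 → 11 more payments.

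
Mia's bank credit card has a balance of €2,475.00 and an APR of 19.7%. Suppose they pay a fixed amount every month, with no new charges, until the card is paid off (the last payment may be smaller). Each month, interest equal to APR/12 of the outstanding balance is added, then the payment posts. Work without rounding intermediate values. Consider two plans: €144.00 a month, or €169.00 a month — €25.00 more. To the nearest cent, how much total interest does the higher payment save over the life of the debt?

Monthly rate r = 19.7%/12 = 1.64167% = 0.0164167.
At €144.00/mo: n = ⌈−ln(1 − rB₀/P)/ln(1+r)⌉ = 21 payments (last €51.94); total interest = total paid − €2,475.00 = €456.94.
At €169.00/mo: 17 payments (last €150.19); total interest €379.19.
Interest saved = €456.94 − €379.19 = €77.75.

€77.75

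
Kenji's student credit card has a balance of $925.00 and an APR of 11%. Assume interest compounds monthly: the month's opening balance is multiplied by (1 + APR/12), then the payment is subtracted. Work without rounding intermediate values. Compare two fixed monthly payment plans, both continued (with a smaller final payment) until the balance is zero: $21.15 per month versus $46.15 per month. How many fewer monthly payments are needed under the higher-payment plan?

34 fewer payments

Monthly rate r = 11%/12 = 0.916667% = 0.00916667.
At $21.15/mo: n = ⌈−ln(1 − rB₀/P)/ln(1+r)⌉ = 57 payments (last $3.12); total interest = total paid − $925.00 = $262.52.
At $46.15/mo: 23 payments (last $11.48); total interest $101.78.
Payments saved = 57 − 23 = 34.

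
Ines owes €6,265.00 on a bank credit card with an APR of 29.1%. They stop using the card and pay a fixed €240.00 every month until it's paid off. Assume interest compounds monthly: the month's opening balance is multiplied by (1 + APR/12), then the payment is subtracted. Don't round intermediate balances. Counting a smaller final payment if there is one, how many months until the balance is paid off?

Monthly rate r = 29.1%/12 = 2.425% = 0.02425.
Recurrence: B ← B·(1+r) − €240.00.
Month 1: interest €151.93; balance after payment €6,176.93.
Month 2: interest €149.79; balance after payment €6,086.72.
Closed form: n = −ln(1 − rB₀/P)/ln(1+r) = −ln(0.36697)/ln(1.02425) ≈ 41.838, so the balance reaches zero during payment 42.

42 months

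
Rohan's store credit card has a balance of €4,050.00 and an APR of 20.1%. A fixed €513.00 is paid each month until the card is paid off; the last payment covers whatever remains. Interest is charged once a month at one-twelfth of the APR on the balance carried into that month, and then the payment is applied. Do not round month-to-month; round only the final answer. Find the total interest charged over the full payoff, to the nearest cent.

€331.35

Monthly rate r = 20.1%/12 = 1.675% = 0.01675.
Payoff takes n = ⌈−ln(1 − rB₀/P)/ln(1+r)⌉ = ⌈8.539⌉ = 9 payments; the last is €277.35.
Total paid = 8·€513.00 + €277.35 = €4,381.35.
Total interest = total paid − principal = €4,381.35 − €4,050.00 = €331.35.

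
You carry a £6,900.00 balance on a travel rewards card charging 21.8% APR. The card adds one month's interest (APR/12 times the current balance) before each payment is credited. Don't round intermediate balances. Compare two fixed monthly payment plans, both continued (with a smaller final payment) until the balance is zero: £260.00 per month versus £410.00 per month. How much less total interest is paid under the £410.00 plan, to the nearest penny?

£1,192.56

Monthly rate r = 21.8%/12 = 1.81667% = 0.0181667.
At £260.00/mo: n = ⌈−ln(1 − rB₀/P)/ln(1+r)⌉ = 37 payments (last £143.15); total interest = total paid − £6,900.00 = £2,603.15.
At £410.00/mo: 21 payments (last £110.59); total interest £1,410.59.
Interest saved = £2,603.15 − £1,410.59 = £1,192.56.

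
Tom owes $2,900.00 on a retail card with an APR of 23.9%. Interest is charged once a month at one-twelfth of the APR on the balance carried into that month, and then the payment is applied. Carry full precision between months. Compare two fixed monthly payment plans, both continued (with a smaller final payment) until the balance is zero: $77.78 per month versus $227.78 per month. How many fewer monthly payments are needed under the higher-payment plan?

Monthly rate r = 23.9%/12 = 1.99167% = 0.0199167.
At $77.78/mo: n = ⌈−ln(1 − rB₀/P)/ln(1+r)⌉ = 69 payments (last $63.40); total interest = total paid − $2,900.00 = $2,452.44.
At $227.78/mo: 15 payments (last $189.29); total interest $478.21.
Payments saved = 69 − 15 = 54.

54 fewer payments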